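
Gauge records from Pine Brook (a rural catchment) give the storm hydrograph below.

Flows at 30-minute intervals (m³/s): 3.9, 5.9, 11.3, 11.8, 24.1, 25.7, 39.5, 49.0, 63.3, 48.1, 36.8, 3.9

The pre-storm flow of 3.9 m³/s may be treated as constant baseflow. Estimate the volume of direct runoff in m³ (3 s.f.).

Direct-runoff ordinates (Q − Q_b): 0.0, 2.0, 7.4, 7.9, 20.2, 21.8, 35.6, 45.1, 59.4, 44.2, 32.9, 0.0 m³/s.
ΣQ_DR = 276.5 m³/s.
With Δt = 0.5 h = 1800 s, V = ΣQ_DR · Δt = 276.5 × 1800 = 4.98 × 10^5 m³.

V ≈ 4.98 × 10^5 m³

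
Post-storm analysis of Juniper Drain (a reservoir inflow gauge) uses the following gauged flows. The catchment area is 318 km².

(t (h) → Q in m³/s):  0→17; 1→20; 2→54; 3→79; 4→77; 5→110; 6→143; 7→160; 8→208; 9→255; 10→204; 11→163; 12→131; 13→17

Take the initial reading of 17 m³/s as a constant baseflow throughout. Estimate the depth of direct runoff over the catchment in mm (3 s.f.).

d ≈ 15.8 mm

Direct runoff: 0.0, 3.0, 37.0, 62.0, 60.0, 93.0, 126.0, 143.0, 191.0, 238.0, 187.0, 146.0, 114.0, 0.0 m³/s; ΣQ_DR = 1400 m³/s.
V = ΣQ_DR · Δt = 1400 × 3600 s = 5.040 × 10^6 m³.
Over A = 318 km², depth = V / A = 15.8 mm.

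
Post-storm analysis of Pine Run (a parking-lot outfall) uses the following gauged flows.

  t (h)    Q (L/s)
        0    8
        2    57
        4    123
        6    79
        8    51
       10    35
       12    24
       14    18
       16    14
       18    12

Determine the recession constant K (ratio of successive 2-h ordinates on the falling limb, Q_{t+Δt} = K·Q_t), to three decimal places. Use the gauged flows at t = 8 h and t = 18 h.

K ≈ 0.749

Using the recession-limb readings at t = 8 h and t = 18 h: Q falls from 51 to 12 L/s over 5 intervals.
K = (Q₂/Q₁)^(1/5) = (12/51)^(1/5) = 0.749.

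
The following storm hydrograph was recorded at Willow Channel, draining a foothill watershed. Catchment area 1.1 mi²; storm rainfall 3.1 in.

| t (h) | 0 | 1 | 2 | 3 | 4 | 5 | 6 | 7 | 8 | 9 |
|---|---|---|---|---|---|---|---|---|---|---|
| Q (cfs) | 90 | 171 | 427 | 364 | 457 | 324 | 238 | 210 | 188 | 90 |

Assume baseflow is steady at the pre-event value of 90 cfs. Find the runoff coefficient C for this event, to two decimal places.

C ≈ 0.75

ΣQ_DR = 1659 cfs; V = ΣQ_DR·Δt = 5.972 × 10^6 ft³.
Runoff depth d = V / A = 2.337 in.
C = d / P = 2.337 / 3.1 = 0.75.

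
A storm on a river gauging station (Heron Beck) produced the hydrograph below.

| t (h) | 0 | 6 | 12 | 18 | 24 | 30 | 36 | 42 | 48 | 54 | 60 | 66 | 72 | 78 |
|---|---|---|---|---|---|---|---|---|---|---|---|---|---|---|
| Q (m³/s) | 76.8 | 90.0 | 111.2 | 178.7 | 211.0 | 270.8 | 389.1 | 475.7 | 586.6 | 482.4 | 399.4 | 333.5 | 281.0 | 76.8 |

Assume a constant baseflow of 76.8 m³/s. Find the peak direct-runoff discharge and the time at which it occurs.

Subtracting baseflow gives direct-runoff ordinates: 0.0, 13.2, 34.4, 101.9, 134.2, 194.0, 312.3, 398.9, 509.8, 405.6, 322.6, 256.7, 204.2, 0.0 m³/s.
The maximum is 509.8 m³/s, occurring at the reading for t = 48 h.

Q_p = 509.8 m³/s at t = 48 h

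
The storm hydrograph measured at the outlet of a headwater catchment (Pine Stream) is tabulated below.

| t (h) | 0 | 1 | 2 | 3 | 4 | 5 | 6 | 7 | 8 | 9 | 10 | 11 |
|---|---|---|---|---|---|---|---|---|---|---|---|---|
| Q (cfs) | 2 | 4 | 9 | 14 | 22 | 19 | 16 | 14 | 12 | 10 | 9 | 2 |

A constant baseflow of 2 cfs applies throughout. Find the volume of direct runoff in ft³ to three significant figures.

V ≈ 3.92 × 10^5 ft³

Direct-runoff ordinates (Q − Q_b): 0.0, 2.0, 7.0, 12.0, 20.0, 17.0, 14.0, 12.0, 10.0, 8.0, 7.0, 0.0 cfs.
ΣQ_DR = 109.0 cfs.
With Δt = 1 h = 3600 s, V = ΣQ_DR · Δt = 109.0 × 3600 = 3.92 × 10^5 ft³.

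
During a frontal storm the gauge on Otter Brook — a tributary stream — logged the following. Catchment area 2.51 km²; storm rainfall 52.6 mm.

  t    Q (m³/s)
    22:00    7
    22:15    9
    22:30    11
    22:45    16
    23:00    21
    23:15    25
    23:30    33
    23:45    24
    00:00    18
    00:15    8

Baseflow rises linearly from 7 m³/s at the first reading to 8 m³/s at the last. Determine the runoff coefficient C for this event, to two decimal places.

C ≈ 0.66

ΣQ_DR = 97.00 m³/s; V = ΣQ_DR·Δt = 87300 m³.
Runoff depth d = V / A = 34.78 mm.
C = d / P = 34.78 / 52.6 = 0.66.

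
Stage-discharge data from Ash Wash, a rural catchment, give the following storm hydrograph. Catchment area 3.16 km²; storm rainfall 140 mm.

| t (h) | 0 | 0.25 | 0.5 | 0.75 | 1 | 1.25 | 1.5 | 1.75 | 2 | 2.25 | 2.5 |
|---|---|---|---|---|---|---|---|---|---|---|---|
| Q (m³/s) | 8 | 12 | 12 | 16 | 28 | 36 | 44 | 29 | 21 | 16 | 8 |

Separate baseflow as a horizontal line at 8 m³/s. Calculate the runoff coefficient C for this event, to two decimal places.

C ≈ 0.29

ΣQ_DR = 142.0 m³/s; V = ΣQ_DR·Δt = 1.278 × 10^5 m³.
Runoff depth d = V / A = 40.44 mm.
C = d / P = 40.44 / 140 = 0.29.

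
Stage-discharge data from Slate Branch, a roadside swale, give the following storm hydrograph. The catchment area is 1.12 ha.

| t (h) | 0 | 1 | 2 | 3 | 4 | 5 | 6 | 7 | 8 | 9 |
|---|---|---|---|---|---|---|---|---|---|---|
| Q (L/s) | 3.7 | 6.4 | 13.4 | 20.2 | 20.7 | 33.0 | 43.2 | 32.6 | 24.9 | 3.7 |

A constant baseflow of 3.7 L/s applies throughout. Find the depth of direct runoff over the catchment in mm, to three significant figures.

d ≈ 53.0 mm

Direct runoff: 0.0, 2.7, 9.7, 16.5, 17.0, 29.3, 39.5, 28.9, 21.2, 0.0 L/s; ΣQ_DR = 164.8 L/s.
V = ΣQ_DR · Δt = 164.8 × 3600 s = 5.933 × 10^5 L.
Over A = 1.12 ha, depth = V / A = 53.0 mm.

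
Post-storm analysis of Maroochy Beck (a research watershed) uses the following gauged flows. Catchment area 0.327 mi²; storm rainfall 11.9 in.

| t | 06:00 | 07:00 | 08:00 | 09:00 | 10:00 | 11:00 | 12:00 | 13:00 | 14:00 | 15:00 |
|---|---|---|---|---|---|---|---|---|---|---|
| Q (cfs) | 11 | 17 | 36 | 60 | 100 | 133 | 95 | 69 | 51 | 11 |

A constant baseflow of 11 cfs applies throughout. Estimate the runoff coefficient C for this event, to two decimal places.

C ≈ 0.19

ΣQ_DR = 473.0 cfs; V = ΣQ_DR·Δt = 1.703 × 10^6 ft³.
Runoff depth d = V / A = 2.241 in.
C = d / P = 2.241 / 11.9 = 0.19.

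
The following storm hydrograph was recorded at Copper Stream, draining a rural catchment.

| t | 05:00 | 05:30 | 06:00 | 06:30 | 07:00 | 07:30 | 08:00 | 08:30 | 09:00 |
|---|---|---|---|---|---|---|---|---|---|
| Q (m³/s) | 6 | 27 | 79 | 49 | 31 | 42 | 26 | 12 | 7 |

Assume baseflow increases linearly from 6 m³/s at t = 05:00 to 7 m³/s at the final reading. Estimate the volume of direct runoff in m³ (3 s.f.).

Direct-runoff ordinates (Q − Q_b): 0.00, 20.88, 72.75, 42.62, 24.50, 35.38, 19.25, 5.12, 0.00 m³/s.
ΣQ_DR = 220.5 m³/s.
With Δt = 0.5 h = 1800 s, V = ΣQ_DR · Δt = 220.5 × 1800 = 3.97 × 10^5 m³.

V ≈ 3.97 × 10^5 m³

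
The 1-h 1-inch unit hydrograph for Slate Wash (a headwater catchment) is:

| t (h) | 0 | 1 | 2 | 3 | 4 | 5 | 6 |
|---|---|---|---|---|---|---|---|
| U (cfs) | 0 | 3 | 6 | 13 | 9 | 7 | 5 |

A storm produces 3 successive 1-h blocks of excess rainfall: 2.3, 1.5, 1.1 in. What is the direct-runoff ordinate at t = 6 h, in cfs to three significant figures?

Q ≈ 31.9 cfs

By discrete convolution, Q_j = Σ (P_i / 1 in) · U_{j−i}.
At t = 6 h (j=6): Q = (2.3/1)·5 + (1.5/1)·7 + (1.1/1)·9 = 31.9 cfs.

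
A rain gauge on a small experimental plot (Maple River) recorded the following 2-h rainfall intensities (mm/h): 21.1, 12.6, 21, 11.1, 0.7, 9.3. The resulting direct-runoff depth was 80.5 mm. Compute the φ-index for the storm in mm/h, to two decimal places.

Only the 5 blocks with intensity above φ contribute runoff: 21.1, 12.6, 21, 11.1, 9.3 mm/h.
Σ(I−φ)·Δt = d  ⇒  (21.1+12.6+21+11.1+9.3 − 5φ)·2 = 80.5
φ = (75.10 − 80.5/2) / 5 = 6.97 mm/h.

φ ≈ 6.97 mm/h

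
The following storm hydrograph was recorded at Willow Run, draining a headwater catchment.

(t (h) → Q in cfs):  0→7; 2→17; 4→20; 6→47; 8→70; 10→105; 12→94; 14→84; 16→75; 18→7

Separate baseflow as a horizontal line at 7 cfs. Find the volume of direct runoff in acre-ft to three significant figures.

Direct-runoff ordinates (Q − Q_b): 0.0, 10.0, 13.0, 40.0, 63.0, 98.0, 87.0, 77.0, 68.0, 0.0 cfs.
ΣQ_DR = 456.0 cfs.
With Δt = 2 h = 7200 s, V = ΣQ_DR · Δt = 456.0 × 7200 = 3.28 × 10^6 ft³ = 75.4 acre-ft.

V ≈ 75.4 acre-ft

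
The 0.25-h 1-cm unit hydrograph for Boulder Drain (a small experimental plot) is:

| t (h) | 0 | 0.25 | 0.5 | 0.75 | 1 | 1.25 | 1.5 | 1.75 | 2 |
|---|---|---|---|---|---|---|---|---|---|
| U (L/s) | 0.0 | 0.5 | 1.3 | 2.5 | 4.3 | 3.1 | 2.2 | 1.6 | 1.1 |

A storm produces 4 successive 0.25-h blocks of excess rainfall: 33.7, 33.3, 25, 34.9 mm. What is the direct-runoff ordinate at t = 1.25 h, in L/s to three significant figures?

By discrete convolution, Q_j = Σ (P_i / 10 mm) · U_{j−i}.
At t = 1.25 h (j=5): Q = (33.7/10)·3.1 + (33.3/10)·4.3 + (25/10)·2.5 + (34.9/10)·1.3 = 35.6 L/s.

Q ≈ 35.6 L/s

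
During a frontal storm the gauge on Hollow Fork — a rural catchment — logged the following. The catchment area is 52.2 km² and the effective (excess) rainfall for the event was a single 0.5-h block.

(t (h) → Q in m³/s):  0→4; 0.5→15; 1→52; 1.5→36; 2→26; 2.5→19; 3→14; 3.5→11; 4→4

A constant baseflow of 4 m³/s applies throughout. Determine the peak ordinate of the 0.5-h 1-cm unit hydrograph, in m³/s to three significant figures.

Direct runoff: 0.0, 11.0, 48.0, 32.0, 22.0, 15.0, 10.0, 7.0, 0.0 m³/s; ΣQ_DR = 145.0 m³/s, peak = 48.0 m³/s.
Runoff depth d = ΣQ_DR·Δt / A = 145.0 × 1800 / (52.2 km²) = 5.000 mm.
The 1-cm UH is the DRH scaled by (10 mm)/d, so U_p = 48.0 × 10/5.000 = 96.0 m³/s.

U_p ≈ 96.0 m³/s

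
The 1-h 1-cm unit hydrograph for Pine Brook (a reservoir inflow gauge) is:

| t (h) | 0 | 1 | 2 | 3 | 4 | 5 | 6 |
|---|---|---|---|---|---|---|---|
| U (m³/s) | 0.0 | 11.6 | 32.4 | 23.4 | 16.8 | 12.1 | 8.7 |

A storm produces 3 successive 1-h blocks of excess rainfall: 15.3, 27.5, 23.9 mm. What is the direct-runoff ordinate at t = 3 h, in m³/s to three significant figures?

By discrete convolution, Q_j = Σ (P_i / 10 mm) · U_{j−i}.
At t = 3 h (j=3): Q = (15.3/10)·23.4 + (27.5/10)·32.4 + (23.9/10)·11.6 = 153 m³/s.

Q ≈ 153 m³/s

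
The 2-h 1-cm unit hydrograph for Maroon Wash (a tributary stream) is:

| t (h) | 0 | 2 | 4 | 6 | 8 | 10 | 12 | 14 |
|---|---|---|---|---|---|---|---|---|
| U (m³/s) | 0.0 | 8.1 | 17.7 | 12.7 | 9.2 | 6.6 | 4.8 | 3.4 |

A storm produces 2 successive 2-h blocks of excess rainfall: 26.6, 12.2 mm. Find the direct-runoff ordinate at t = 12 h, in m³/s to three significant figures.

Q ≈ 20.8 m³/s

By discrete convolution, Q_j = Σ (P_i / 10 mm) · U_{j−i}.
At t = 12 h (j=6): Q = (26.6/10)·4.8 + (12.2/10)·6.6 = 20.8 m³/s.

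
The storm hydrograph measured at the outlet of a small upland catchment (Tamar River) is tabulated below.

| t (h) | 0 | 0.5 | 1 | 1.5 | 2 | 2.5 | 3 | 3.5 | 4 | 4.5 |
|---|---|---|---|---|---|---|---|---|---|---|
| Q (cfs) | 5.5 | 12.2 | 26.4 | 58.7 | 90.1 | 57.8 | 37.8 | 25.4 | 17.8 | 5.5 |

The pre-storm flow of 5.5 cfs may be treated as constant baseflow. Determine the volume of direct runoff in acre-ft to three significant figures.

Direct-runoff ordinates (Q − Q_b): 0.0, 6.7, 20.9, 53.2, 84.6, 52.3, 32.3, 19.9, 12.3, 0.0 cfs.
ΣQ_DR = 282.2 cfs.
With Δt = 0.5 h = 1800 s, V = ΣQ_DR · Δt = 282.2 × 1800 = 5.08 × 10^5 ft³ = 11.7 acre-ft.

V ≈ 11.7 acre-ft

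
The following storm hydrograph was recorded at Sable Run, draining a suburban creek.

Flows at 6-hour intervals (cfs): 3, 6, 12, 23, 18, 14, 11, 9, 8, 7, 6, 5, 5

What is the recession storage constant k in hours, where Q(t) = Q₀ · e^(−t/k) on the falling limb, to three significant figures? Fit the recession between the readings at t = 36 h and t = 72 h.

On the falling limb, Q drops from 11 to 5 cfs between t = 36 h and t = 72 h (Δt = 36 h).
k = −Δt / ln(Q₂/Q₁) = −36 / ln(5/11) = 45.7 h.

k ≈ 45.7 h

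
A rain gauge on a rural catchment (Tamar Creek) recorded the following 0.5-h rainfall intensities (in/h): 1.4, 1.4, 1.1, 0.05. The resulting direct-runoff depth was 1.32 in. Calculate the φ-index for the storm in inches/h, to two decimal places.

φ ≈ 0.42 in/h

Only the 3 blocks with intensity above φ contribute runoff: 1.4, 1.4, 1.1 in/h.
Σ(I−φ)·Δt = d  ⇒  (1.4+1.4+1.1 − 3φ)·0.5 = 1.32
φ = (3.900 − 1.32/0.5) / 3 = 0.42 in/h.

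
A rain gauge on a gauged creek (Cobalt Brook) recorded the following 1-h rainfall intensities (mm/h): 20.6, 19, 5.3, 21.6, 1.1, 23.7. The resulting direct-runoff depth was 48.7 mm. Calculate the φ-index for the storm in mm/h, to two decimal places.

φ ≈ 9.05 mm/h

Only the 4 blocks with intensity above φ contribute runoff: 20.6, 19, 21.6, 23.7 mm/h.
Σ(I−φ)·Δt = d  ⇒  (20.6+19+21.6+23.7 − 4φ)·1 = 48.7
φ = (84.90 − 48.7/1) / 4 = 9.05 mm/h.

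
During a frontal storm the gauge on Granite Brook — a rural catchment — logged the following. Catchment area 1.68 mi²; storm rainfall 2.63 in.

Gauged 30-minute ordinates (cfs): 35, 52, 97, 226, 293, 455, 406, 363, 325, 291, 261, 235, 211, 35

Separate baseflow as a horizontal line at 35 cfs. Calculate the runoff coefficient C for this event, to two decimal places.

C ≈ 0.49

ΣQ_DR = 2795 cfs; V = ΣQ_DR·Δt = 5.031 × 10^6 ft³.
Runoff depth d = V / A = 1.289 in.
C = d / P = 1.289 / 2.63 = 0.49.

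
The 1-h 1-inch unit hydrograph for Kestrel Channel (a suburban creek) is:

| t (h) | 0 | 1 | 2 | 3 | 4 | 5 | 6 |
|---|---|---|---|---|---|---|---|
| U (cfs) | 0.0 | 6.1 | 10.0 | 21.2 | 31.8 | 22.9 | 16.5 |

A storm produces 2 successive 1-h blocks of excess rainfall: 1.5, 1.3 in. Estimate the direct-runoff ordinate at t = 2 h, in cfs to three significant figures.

By discrete convolution, Q_j = Σ (P_i / 1 in) · U_{j−i}.
At t = 2 h (j=2): Q = (1.5/1)·10.0 + (1.3/1)·6.1 = 22.9 cfs.

Q ≈ 22.9 cfs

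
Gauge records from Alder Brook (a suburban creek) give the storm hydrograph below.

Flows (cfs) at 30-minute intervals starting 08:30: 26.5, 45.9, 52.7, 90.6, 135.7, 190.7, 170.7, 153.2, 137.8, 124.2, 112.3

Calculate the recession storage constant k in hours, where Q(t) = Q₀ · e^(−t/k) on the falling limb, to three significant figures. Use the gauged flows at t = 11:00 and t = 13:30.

k ≈ 4.72 h

On the falling limb, Q drops from 190.7 to 112.3 cfs between t = 11:00 and t = 13:30 (Δt = 2.5 h).
k = −Δt / ln(Q₂/Q₁) = −2.5 / ln(112.3/190.7) = 4.72 h.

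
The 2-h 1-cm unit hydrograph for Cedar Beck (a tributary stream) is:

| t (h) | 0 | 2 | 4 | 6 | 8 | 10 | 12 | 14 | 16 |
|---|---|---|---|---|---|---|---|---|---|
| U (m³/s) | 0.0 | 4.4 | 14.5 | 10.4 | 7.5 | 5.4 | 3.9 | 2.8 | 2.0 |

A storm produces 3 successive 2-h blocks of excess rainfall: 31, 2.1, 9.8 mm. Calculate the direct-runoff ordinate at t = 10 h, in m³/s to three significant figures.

Q ≈ 28.5 m³/s

By discrete convolution, Q_j = Σ (P_i / 10 mm) · U_{j−i}.
At t = 10 h (j=5): Q = (31/10)·5.4 + (2.1/10)·7.5 + (9.8/10)·10.4 = 28.5 m³/s.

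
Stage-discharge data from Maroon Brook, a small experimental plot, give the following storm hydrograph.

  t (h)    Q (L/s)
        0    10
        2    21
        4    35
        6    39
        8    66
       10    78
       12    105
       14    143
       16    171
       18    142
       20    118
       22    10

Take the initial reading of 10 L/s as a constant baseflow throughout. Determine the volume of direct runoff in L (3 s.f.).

V ≈ 5.89 × 10^6 L

Direct-runoff ordinates (Q − Q_b): 0.0, 11.0, 25.0, 29.0, 56.0, 68.0, 95.0, 133.0, 161.0, 132.0, 108.0, 0.0 L/s.
ΣQ_DR = 818.0 L/s.
With Δt = 2 h = 7200 s, V = ΣQ_DR · Δt = 818.0 × 7200 = 5.89 × 10^6 L.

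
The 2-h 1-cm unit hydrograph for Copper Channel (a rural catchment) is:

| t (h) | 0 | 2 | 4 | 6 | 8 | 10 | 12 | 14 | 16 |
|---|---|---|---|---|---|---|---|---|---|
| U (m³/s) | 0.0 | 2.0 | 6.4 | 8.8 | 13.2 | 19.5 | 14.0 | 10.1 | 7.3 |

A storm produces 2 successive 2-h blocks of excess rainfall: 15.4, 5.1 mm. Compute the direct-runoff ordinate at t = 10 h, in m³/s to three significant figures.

By discrete convolution, Q_j = Σ (P_i / 10 mm) · U_{j−i}.
At t = 10 h (j=5): Q = (15.4/10)·19.5 + (5.1/10)·13.2 = 36.8 m³/s.

Q ≈ 36.8 m³/s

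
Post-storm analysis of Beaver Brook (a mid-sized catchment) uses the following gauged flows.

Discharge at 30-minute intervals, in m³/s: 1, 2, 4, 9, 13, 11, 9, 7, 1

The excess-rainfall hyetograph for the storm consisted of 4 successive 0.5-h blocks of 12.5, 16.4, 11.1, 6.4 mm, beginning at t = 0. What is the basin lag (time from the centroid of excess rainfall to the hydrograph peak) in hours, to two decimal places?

Centroid of excess rainfall: t_c = Σ P_i·t̄_i / ΣP_i = 0.8728 h (block centres at 0.25, 0.75, 1.25, 1.75 h).
Hydrograph peak occurs at t = 2 h, so basin lag t_L = 2 − 0.8728 = 1.13 h.

t_L ≈ 1.13 h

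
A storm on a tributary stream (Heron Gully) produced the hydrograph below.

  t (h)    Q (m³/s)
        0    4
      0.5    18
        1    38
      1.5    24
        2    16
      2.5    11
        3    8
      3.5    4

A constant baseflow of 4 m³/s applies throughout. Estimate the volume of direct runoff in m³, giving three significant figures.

V ≈ 1.64 × 10^5 m³

Direct-runoff ordinates (Q − Q_b): 0.0, 14.0, 34.0, 20.0, 12.0, 7.0, 4.0, 0.0 m³/s.
ΣQ_DR = 91.00 m³/s.
With Δt = 0.5 h = 1800 s, V = ΣQ_DR · Δt = 91.00 × 1800 = 1.64 × 10^5 m³.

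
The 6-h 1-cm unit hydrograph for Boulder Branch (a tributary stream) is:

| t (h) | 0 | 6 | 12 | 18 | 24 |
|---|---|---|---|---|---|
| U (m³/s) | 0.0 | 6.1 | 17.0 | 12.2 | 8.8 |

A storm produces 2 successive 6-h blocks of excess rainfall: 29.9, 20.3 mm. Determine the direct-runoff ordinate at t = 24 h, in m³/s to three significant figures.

By discrete convolution, Q_j = Σ (P_i / 10 mm) · U_{j−i}.
At t = 24 h (j=4): Q = (29.9/10)·8.8 + (20.3/10)·12.2 = 51.1 m³/s.

Q ≈ 51.1 m³/s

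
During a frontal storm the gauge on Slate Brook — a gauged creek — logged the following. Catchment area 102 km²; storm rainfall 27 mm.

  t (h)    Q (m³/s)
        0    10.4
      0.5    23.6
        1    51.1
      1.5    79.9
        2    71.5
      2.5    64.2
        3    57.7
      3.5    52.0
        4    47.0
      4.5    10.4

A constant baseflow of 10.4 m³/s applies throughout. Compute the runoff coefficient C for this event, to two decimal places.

ΣQ_DR = 363.8 m³/s; V = ΣQ_DR·Δt = 6.548 × 10^5 m³.
Runoff depth d = V / A = 6.420 mm.
C = d / P = 6.420 / 27 = 0.24.

C ≈ 0.24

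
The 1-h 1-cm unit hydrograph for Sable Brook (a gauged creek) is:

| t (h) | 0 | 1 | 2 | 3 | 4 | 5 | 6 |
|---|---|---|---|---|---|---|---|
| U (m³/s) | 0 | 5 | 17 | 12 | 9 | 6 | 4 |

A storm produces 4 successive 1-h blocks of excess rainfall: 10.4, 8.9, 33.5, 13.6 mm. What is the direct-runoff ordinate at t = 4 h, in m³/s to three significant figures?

Q ≈ 83.8 m³/s

By discrete convolution, Q_j = Σ (P_i / 10 mm) · U_{j−i}.
At t = 4 h (j=4): Q = (10.4/10)·9 + (8.9/10)·12 + (33.5/10)·17 + (13.6/10)·5 = 83.8 m³/s.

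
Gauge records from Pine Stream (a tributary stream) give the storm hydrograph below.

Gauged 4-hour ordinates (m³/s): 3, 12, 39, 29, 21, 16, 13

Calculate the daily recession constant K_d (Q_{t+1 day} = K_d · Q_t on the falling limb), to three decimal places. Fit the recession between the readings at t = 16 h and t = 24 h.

K_d ≈ 0.237

Between t = 16 h and t = 24 h the flow falls from 21 to 13 m³/s over 2×4 h = 8 h.
Per-interval ratio K = (13/21)^(1/2) = 0.7868; K_d = K^(24/4) = 0.237.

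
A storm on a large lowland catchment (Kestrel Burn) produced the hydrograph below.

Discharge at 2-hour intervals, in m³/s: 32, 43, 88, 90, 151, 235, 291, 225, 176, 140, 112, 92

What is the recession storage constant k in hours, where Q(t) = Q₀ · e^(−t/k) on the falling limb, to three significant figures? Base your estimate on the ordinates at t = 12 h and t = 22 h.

k ≈ 8.68 h

On the falling limb, Q drops from 291 to 92 m³/s between t = 12 h and t = 22 h (Δt = 10 h).
k = −Δt / ln(Q₂/Q₁) = −10 / ln(92/291) = 8.68 h.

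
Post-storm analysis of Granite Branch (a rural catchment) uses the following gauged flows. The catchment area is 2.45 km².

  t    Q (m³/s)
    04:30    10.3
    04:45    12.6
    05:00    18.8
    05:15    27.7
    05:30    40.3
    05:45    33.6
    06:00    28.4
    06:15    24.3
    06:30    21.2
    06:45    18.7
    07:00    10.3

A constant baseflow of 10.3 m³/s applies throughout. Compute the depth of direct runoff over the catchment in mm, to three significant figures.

d ≈ 48.8 mm

Direct runoff: 0.0, 2.3, 8.5, 17.4, 30.0, 23.3, 18.1, 14.0, 10.9, 8.4, 0.0 m³/s; ΣQ_DR = 132.9 m³/s.
V = ΣQ_DR · Δt = 132.9 × 900 s = 1.196 × 10^5 m³.
Over A = 2.45 km², depth = V / A = 48.8 mm.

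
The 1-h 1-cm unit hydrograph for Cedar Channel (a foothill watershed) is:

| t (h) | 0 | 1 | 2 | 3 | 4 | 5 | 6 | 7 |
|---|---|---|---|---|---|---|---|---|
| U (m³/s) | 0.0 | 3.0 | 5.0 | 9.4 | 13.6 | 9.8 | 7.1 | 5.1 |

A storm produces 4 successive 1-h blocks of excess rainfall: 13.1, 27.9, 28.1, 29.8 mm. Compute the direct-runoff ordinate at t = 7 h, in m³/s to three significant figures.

By discrete convolution, Q_j = Σ (P_i / 10 mm) · U_{j−i}.
At t = 7 h (j=7): Q = (13.1/10)·5.1 + (27.9/10)·7.1 + (28.1/10)·9.8 + (29.8/10)·13.6 = 94.6 m³/s.

Q ≈ 94.6 m³/s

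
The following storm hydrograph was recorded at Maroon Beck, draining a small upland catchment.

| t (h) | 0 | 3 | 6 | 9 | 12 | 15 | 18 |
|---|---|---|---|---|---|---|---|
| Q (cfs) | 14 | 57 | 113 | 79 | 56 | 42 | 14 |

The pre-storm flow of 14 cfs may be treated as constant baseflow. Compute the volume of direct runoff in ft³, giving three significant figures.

V ≈ 2.99 × 10^6 ft³

Direct-runoff ordinates (Q − Q_b): 0.0, 43.0, 99.0, 65.0, 42.0, 28.0, 0.0 cfs.
ΣQ_DR = 277.0 cfs.
With Δt = 3 h = 10800 s, V = ΣQ_DR · Δt = 277.0 × 10800 = 2.99 × 10^6 ft³.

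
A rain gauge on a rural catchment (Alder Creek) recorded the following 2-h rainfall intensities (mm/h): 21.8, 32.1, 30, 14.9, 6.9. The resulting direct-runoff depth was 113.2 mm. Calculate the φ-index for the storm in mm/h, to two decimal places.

Only the 4 blocks with intensity above φ contribute runoff: 21.8, 32.1, 30, 14.9 mm/h.
Σ(I−φ)·Δt = d  ⇒  (21.8+32.1+30+14.9 − 4φ)·2 = 113.2
φ = (98.80 − 113.2/2) / 4 = 10.55 mm/h.

φ ≈ 10.55 mm/h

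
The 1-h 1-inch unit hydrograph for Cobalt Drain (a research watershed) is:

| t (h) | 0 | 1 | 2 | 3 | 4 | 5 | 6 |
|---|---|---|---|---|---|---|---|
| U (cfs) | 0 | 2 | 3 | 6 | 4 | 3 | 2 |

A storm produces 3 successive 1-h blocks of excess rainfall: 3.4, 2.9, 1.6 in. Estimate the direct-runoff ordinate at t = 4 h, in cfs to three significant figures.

By discrete convolution, Q_j = Σ (P_i / 1 in) · U_{j−i}.
At t = 4 h (j=4): Q = (3.4/1)·4 + (2.9/1)·6 + (1.6/1)·3 = 35.8 cfs.

Q ≈ 35.8 cfs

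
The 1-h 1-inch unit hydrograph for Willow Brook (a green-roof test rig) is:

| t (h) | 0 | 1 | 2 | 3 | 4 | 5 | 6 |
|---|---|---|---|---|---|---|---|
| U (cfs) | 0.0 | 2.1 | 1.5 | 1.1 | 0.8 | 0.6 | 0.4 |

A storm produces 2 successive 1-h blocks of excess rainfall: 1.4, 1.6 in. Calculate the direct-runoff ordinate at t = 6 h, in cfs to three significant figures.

Q ≈ 1.52 cfs

By discrete convolution, Q_j = Σ (P_i / 1 in) · U_{j−i}.
At t = 6 h (j=6): Q = (1.4/1)·0.4 + (1.6/1)·0.6 = 1.52 cfs.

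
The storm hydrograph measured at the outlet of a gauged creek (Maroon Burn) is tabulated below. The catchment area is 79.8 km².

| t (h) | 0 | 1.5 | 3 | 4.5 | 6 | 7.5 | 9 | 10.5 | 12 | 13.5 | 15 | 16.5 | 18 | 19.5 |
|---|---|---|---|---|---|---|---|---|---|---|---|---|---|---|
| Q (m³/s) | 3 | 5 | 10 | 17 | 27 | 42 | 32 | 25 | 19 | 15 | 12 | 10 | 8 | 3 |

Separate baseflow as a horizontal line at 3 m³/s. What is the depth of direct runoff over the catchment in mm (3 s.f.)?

Direct runoff: 0.0, 2.0, 7.0, 14.0, 24.0, 39.0, 29.0, 22.0, 16.0, 12.0, 9.0, 7.0, 5.0, 0.0 m³/s; ΣQ_DR = 186.0 m³/s.
V = ΣQ_DR · Δt = 186.0 × 5400 s = 1.004 × 10^6 m³.
Over A = 79.8 km², depth = V / A = 12.6 mm.

d ≈ 12.6 mm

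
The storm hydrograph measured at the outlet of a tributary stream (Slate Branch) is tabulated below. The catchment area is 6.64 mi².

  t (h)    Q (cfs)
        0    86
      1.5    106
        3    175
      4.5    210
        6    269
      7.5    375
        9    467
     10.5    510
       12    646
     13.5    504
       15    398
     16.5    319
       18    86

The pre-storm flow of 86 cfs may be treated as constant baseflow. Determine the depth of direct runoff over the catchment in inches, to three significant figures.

Direct runoff: 0.0, 20.0, 89.0, 124.0, 183.0, 289.0, 381.0, 424.0, 560.0, 418.0, 312.0, 233.0, 0.0 cfs; ΣQ_DR = 3033 cfs.
V = ΣQ_DR · Δt = 3033 × 5400 s = 1.638 × 10^7 ft³.
Over A = 6.64 mi², depth = V / A = 1.06 in.

d ≈ 1.06 in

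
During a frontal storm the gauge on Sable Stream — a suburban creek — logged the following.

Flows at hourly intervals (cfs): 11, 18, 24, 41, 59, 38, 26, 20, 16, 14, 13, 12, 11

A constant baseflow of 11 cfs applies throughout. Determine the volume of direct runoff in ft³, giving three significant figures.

Direct-runoff ordinates (Q − Q_b): 0.0, 7.0, 13.0, 30.0, 48.0, 27.0, 15.0, 9.0, 5.0, 3.0, 2.0, 1.0, 0.0 cfs.
ΣQ_DR = 160.0 cfs.
With Δt = 1 h = 3600 s, V = ΣQ_DR · Δt = 160.0 × 3600 = 5.76 × 10^5 ft³.

V ≈ 5.76 × 10^5 ft³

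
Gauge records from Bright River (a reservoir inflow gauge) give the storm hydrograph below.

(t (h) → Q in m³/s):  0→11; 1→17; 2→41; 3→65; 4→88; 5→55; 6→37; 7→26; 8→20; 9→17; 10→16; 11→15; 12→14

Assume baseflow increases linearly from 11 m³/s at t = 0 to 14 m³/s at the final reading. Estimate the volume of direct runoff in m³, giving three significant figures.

V ≈ 9.34 × 10^5 m³

Direct-runoff ordinates (Q − Q_b): 0.00, 5.75, 29.50, 53.25, 76.00, 42.75, 24.50, 13.25, 7.00, 3.75, 2.50, 1.25, 0.00 m³/s.
ΣQ_DR = 259.5 m³/s.
With Δt = 1 h = 3600 s, V = ΣQ_DR · Δt = 259.5 × 3600 = 9.34 × 10^5 m³.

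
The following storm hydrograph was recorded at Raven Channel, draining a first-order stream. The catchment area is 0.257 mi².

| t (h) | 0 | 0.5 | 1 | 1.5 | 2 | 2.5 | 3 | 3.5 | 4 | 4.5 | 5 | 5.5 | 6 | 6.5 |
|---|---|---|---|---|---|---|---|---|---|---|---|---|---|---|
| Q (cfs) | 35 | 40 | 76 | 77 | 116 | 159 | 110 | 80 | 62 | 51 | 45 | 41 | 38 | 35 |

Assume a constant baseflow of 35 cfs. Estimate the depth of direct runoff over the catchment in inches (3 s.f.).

d ≈ 1.43 in

Direct runoff: 0.0, 5.0, 41.0, 42.0, 81.0, 124.0, 75.0, 45.0, 27.0, 16.0, 10.0, 6.0, 3.0, 0.0 cfs; ΣQ_DR = 475.0 cfs.
V = ΣQ_DR · Δt = 475.0 × 1800 s = 8.550 × 10^5 ft³.
Over A = 0.257 mi², depth = V / A = 1.43 in.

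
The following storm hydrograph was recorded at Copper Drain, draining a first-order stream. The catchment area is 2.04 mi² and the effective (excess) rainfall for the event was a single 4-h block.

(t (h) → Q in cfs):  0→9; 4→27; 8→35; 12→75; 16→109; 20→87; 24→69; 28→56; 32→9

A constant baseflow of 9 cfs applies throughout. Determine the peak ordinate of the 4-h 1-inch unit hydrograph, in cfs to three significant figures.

U_p ≈ 83.3 cfs

Direct runoff: 0.0, 18.0, 26.0, 66.0, 100.0, 78.0, 60.0, 47.0, 0.0 cfs; ΣQ_DR = 395.0 cfs, peak = 100.0 cfs.
Runoff depth d = ΣQ_DR·Δt / A = 395.0 × 14400 / (2.04 mi²) = 1.200 in.
The 1-inch UH is the DRH scaled by (1 in)/d, so U_p = 100.0 × 1/1.200 = 83.3 cfs.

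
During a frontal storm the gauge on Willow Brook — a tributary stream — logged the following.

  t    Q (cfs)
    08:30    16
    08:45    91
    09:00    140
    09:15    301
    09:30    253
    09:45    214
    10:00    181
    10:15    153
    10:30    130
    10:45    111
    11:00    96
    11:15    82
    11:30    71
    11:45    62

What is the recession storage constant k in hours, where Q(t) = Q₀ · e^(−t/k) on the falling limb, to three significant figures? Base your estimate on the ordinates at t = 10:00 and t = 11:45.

On the falling limb, Q drops from 181 to 62 cfs between t = 10:00 and t = 11:45 (Δt = 1.75 h).
k = −Δt / ln(Q₂/Q₁) = −1.75 / ln(62/181) = 1.63 h.

k ≈ 1.63 h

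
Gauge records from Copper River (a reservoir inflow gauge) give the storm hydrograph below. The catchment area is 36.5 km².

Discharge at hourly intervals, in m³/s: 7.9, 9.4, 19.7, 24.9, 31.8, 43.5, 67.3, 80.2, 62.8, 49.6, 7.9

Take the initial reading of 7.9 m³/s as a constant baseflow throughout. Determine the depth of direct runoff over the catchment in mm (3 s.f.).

Direct runoff: 0.0, 1.5, 11.8, 17.0, 23.9, 35.6, 59.4, 72.3, 54.9, 41.7, 0.0 m³/s; ΣQ_DR = 318.1 m³/s.
V = ΣQ_DR · Δt = 318.1 × 3600 s = 1.145 × 10^6 m³.
Over A = 36.5 km², depth = V / A = 31.4 mm.

d ≈ 31.4 mm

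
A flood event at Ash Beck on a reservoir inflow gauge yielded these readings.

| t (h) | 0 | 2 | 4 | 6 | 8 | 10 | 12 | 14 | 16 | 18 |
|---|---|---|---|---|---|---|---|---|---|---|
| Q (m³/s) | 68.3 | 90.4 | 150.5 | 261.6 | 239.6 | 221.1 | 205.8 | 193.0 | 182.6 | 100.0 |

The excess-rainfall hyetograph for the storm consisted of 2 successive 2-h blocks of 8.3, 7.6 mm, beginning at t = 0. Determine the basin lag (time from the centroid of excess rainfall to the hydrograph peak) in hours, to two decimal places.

t_L ≈ 4.04 h

Centroid of excess rainfall: t_c = Σ P_i·t̄_i / ΣP_i = 1.9560 h (block centres at 1, 3 h).
Hydrograph peak occurs at t = 6 h, so basin lag t_L = 6 − 1.9560 = 4.04 h.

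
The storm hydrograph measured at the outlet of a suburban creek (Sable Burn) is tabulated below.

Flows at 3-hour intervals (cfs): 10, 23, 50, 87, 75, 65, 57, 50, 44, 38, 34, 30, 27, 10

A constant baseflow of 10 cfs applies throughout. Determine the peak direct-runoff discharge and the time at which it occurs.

Q_p = 77.0 cfs at t = 9 h

Subtracting baseflow gives direct-runoff ordinates: 0.0, 13.0, 40.0, 77.0, 65.0, 55.0, 47.0, 40.0, 34.0, 28.0, 24.0, 20.0, 17.0, 0.0 cfs.
The maximum is 77.0 cfs, occurring at the reading for t = 9 h.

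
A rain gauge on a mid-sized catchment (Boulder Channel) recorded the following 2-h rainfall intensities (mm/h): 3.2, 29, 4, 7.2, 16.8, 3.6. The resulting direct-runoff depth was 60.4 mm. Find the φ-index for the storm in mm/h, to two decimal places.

φ ≈ 7.80 mm/h

Only the 2 blocks with intensity above φ contribute runoff: 29, 16.8 mm/h.
Σ(I−φ)·Δt = d  ⇒  (29+16.8 − 2φ)·2 = 60.4
φ = (45.80 − 60.4/2) / 2 = 7.80 mm/h.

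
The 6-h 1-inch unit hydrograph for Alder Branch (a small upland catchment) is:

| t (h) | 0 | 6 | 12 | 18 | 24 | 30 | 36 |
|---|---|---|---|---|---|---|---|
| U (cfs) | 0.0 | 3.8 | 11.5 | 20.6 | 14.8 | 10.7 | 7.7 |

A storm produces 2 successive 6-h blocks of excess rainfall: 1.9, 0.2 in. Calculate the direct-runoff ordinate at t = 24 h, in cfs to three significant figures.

Q ≈ 32.2 cfs

By discrete convolution, Q_j = Σ (P_i / 1 in) · U_{j−i}.
At t = 24 h (j=4): Q = (1.9/1)·14.8 + (0.2/1)·20.6 = 32.2 cfs.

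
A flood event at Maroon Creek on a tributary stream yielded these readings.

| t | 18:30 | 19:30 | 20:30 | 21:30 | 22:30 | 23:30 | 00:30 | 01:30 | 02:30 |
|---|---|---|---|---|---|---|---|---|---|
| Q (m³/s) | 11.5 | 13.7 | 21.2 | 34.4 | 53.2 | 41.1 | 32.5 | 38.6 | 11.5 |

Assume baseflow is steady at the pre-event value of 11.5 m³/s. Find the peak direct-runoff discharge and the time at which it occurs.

Q_p = 41.7 m³/s at t = 22:30

Subtracting baseflow gives direct-runoff ordinates: 0.0, 2.2, 9.7, 22.9, 41.7, 29.6, 21.0, 27.1, 0.0 m³/s.
The maximum is 41.7 m³/s, occurring at the reading for t = 22:30.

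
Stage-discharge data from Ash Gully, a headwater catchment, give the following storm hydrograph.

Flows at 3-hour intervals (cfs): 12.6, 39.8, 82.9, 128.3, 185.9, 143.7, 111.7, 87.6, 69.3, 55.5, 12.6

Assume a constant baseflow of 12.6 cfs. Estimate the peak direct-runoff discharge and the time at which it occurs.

Q_p = 173.3 cfs at t = 12 h

Subtracting baseflow gives direct-runoff ordinates: 0.0, 27.2, 70.3, 115.7, 173.3, 131.1, 99.1, 75.0, 56.7, 42.9, 0.0 cfs.
The maximum is 173.3 cfs, occurring at the reading for t = 12 h.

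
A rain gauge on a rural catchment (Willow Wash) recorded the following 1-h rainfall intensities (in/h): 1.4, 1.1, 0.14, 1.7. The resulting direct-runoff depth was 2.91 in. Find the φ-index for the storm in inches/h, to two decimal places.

Only the 3 blocks with intensity above φ contribute runoff: 1.4, 1.1, 1.7 in/h.
Σ(I−φ)·Δt = d  ⇒  (1.4+1.1+1.7 − 3φ)·1 = 2.91
φ = (4.200 − 2.91/1) / 3 = 0.43 in/h.

φ ≈ 0.43 in/h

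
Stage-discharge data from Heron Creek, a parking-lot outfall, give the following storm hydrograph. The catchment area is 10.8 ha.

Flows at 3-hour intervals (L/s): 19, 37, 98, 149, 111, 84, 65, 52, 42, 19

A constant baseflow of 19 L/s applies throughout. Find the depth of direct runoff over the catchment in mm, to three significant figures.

Direct runoff: 0.0, 18.0, 79.0, 130.0, 92.0, 65.0, 46.0, 33.0, 23.0, 0.0 L/s; ΣQ_DR = 486.0 L/s.
V = ΣQ_DR · Δt = 486.0 × 10800 s = 5.249 × 10^6 L.
Over A = 10.8 ha, depth = V / A = 48.6 mm.

d ≈ 48.6 mm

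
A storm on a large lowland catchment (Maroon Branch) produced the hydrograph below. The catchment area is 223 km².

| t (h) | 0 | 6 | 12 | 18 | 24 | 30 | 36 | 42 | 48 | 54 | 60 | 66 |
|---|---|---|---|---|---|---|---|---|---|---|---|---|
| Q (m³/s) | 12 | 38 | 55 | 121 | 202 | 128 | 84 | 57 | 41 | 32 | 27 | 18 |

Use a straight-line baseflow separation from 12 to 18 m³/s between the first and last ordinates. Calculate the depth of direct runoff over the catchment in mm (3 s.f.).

d ≈ 61.5 mm

Direct runoff: 0.00, 25.45, 41.91, 107.36, 187.82, 113.27, 68.73, 41.18, 24.64, 15.09, 9.55, 0.00 m³/s; ΣQ_DR = 635.0 m³/s.
V = ΣQ_DR · Δt = 635.0 × 21600 s = 1.372 × 10^7 m³.
Over A = 223 km², depth = V / A = 61.5 mm.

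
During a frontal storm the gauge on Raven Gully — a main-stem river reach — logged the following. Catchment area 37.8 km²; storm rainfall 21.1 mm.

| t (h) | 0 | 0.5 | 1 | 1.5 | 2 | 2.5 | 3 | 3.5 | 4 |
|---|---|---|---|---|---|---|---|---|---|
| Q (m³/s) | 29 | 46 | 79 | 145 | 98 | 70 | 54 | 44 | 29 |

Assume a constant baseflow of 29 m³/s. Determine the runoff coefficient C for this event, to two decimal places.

C ≈ 0.75

ΣQ_DR = 333.0 m³/s; V = ΣQ_DR·Δt = 5.994 × 10^5 m³.
Runoff depth d = V / A = 15.86 mm.
C = d / P = 15.86 / 21.1 = 0.75.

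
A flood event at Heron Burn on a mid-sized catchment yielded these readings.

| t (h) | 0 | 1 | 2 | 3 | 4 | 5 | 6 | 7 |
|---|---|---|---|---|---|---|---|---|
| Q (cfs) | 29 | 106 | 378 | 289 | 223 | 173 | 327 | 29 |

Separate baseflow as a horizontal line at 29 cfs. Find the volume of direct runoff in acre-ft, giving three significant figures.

V ≈ 109 acre-ft

Direct-runoff ordinates (Q − Q_b): 0.0, 77.0, 349.0, 260.0, 194.0, 144.0, 298.0, 0.0 cfs.
ΣQ_DR = 1322 cfs.
With Δt = 1 h = 3600 s, V = ΣQ_DR · Δt = 1322 × 3600 = 4.76 × 10^6 ft³ = 109 acre-ft.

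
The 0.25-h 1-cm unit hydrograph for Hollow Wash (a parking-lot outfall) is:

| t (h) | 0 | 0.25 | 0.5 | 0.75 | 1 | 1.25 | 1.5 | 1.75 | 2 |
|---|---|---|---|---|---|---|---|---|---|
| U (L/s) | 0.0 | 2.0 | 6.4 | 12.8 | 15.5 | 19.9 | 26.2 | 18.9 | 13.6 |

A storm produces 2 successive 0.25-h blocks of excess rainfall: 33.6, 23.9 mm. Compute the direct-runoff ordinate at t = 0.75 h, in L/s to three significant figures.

Q ≈ 58.3 L/s

By discrete convolution, Q_j = Σ (P_i / 10 mm) · U_{j−i}.
At t = 0.75 h (j=3): Q = (33.6/10)·12.8 + (23.9/10)·6.4 = 58.3 L/s.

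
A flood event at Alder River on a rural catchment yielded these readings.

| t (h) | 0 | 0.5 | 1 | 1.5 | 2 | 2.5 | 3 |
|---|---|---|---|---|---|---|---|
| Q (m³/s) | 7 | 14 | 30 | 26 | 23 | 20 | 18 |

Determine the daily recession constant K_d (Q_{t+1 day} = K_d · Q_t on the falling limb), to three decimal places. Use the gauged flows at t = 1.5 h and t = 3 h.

K_d ≈ 0.003

Between t = 1.5 h and t = 3 h the flow falls from 26 to 18 m³/s over 3×0.5 h = 1.5 h.
Per-interval ratio K = (18/26)^(1/3) = 0.8846; K_d = K^(24/0.5) = 0.003.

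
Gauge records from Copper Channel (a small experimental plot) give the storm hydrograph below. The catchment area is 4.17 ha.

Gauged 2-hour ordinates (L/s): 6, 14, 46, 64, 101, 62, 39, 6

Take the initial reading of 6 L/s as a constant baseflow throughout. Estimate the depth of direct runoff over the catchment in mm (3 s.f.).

Direct runoff: 0.0, 8.0, 40.0, 58.0, 95.0, 56.0, 33.0, 0.0 L/s; ΣQ_DR = 290.0 L/s.
V = ΣQ_DR · Δt = 290.0 × 7200 s = 2.088 × 10^6 L.
Over A = 4.17 ha, depth = V / A = 50.1 mm.

d ≈ 50.1 mm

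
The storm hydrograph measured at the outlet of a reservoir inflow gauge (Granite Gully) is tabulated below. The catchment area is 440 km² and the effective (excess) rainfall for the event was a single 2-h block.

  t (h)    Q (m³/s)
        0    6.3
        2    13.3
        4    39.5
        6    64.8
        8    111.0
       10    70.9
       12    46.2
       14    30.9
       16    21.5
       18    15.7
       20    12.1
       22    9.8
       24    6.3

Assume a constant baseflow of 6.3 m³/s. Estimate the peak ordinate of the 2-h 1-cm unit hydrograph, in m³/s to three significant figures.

Direct runoff: 0.0, 7.0, 33.2, 58.5, 104.7, 64.6, 39.9, 24.6, 15.2, 9.4, 5.8, 3.5, 0.0 m³/s; ΣQ_DR = 366.4 m³/s, peak = 104.7 m³/s.
Runoff depth d = ΣQ_DR·Δt / A = 366.4 × 7200 / (440 km²) = 5.996 mm.
The 1-cm UH is the DRH scaled by (10 mm)/d, so U_p = 104.7 × 10/5.996 = 175 m³/s.

U_p ≈ 175 m³/s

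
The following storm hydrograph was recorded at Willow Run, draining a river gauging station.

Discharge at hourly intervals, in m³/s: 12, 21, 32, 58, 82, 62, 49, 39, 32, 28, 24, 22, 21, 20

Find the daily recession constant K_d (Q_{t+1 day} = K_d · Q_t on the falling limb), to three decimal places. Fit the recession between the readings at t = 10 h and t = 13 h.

K_d ≈ 0.233

Between t = 10 h and t = 13 h the flow falls from 24 to 20 m³/s over 3×1 h = 3 h.
Per-interval ratio K = (20/24)^(1/3) = 0.9410; K_d = K^(24/1) = 0.233.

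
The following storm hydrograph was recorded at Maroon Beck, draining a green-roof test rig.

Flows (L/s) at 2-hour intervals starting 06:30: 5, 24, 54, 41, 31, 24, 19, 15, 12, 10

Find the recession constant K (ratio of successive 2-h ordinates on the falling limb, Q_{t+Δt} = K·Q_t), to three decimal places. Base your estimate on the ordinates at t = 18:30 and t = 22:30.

Using the recession-limb readings at t = 18:30 and t = 22:30: Q falls from 19 to 12 L/s over 2 intervals.
K = (Q₂/Q₁)^(1/2) = (12/19)^(1/2) = 0.795.

K ≈ 0.795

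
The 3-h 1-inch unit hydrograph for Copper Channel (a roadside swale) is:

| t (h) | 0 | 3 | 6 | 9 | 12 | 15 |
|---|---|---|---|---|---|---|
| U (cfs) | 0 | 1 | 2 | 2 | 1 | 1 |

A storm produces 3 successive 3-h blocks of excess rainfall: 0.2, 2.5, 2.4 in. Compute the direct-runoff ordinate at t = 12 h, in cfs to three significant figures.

Q ≈ 10.0 cfs

By discrete convolution, Q_j = Σ (P_i / 1 in) · U_{j−i}.
At t = 12 h (j=4): Q = (0.2/1)·1 + (2.5/1)·2 + (2.4/1)·2 = 10.0 cfs.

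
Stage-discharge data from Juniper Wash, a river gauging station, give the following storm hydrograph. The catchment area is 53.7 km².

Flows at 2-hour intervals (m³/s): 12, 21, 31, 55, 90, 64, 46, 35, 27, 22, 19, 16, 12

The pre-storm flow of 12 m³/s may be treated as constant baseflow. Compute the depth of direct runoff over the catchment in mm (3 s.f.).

Direct runoff: 0.0, 9.0, 19.0, 43.0, 78.0, 52.0, 34.0, 23.0, 15.0, 10.0, 7.0, 4.0, 0.0 m³/s; ΣQ_DR = 294.0 m³/s.
V = ΣQ_DR · Δt = 294.0 × 7200 s = 2.117 × 10^6 m³.
Over A = 53.7 km², depth = V / A = 39.4 mm.

d ≈ 39.4 mm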